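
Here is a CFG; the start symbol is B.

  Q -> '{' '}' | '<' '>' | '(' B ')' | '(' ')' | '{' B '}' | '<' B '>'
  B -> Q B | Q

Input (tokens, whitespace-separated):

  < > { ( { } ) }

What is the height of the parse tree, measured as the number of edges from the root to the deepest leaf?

[B [Q < >] [B [Q { [B [Q ( [B [Q { }]] )]] }]]]

7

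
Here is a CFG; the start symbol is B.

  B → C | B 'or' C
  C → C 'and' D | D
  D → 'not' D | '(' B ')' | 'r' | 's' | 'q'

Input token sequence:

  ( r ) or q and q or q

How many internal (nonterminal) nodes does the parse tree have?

[B [B [B [C [D ( [B [C [D r]]] )]]] or [C [C [D q]] and [D q]]] or [C [D q]]]

14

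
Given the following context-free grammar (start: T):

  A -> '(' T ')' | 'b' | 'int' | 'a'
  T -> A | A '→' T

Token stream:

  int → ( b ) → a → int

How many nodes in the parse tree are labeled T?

5

[T [A int] → [T [A ( [T [A b]] )] → [T [A a] → [T [A int]]]]]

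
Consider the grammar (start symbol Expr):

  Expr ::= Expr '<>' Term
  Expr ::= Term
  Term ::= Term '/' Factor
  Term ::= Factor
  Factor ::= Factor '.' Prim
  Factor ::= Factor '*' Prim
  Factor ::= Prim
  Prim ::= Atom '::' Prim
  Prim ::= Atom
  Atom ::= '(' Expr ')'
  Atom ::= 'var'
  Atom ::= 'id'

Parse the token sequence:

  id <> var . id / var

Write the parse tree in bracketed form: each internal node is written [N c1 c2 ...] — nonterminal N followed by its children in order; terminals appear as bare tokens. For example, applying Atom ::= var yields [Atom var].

Expr
Expr <> Term
Term <> Term
Factor <> Term
Prim <> Term
Atom <> Term
id <> Term
id <> Term / Factor
id <> Factor / Factor
id <> Factor . Prim / Factor
id <> Prim . Prim / Factor
id <> Atom . Prim / Factor
id <> var . Prim / Factor
id <> var . Atom / Factor
id <> var . id / Factor
id <> var . id / Prim
id <> var . id / Atom
id <> var . id / var

[Expr [Expr [Term [Factor [Prim [Atom id]]]]] <> [Term [Term [Factor [Factor [Prim [Atom var]]] . [Prim [Atom id]]]] / [Factor [Prim [Atom var]]]]]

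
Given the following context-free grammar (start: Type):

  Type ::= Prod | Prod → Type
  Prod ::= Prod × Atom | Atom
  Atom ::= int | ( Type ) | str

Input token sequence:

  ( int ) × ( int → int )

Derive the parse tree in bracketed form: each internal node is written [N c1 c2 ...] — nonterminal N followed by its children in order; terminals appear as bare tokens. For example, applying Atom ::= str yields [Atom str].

[Type [Prod [Prod [Atom ( [Type [Prod [Atom int]]] )]] × [Atom ( [Type [Prod [Atom int]] → [Type [Prod [Atom int]]]] )]]]

Type
Prod
Prod × Atom
Atom × Atom
( Type ) × Atom
( Prod ) × Atom
( Atom ) × Atom
( int ) × Atom
( int ) × ( Type )
( int ) × ( Prod → Type )
( int ) × ( Atom → Type )
( int ) × ( int → Type )
( int ) × ( int → Prod )
( int ) × ( int → Atom )
( int ) × ( int → int )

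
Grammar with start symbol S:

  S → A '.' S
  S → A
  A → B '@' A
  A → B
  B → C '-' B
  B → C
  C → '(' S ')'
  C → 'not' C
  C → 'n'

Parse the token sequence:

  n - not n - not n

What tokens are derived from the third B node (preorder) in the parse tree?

not n

[S [A [B [C n] - [B [C not [C n]] - [B [C not [C n]]]]]]]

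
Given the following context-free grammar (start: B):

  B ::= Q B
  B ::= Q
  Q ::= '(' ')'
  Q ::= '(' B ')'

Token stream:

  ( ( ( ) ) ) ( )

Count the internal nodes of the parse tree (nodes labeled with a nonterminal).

8

[B [Q ( [B [Q ( [B [Q ( )]] )]] )] [B [Q ( )]]]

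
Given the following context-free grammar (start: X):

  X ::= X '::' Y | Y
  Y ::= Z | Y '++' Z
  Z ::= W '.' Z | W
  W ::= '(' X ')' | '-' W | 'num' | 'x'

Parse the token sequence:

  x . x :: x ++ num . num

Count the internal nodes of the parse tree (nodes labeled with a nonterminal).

[X [X [Y [Z [W x] . [Z [W x]]]]] :: [Y [Y [Z [W x]]] ++ [Z [W num] . [Z [W num]]]]]

15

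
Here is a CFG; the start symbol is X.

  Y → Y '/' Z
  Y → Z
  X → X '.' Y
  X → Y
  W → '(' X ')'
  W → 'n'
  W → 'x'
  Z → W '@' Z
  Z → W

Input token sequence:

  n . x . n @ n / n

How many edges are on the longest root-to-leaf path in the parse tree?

6

[X [X [X [Y [Z [W n]]]] . [Y [Z [W x]]]] . [Y [Y [Z [W n] @ [Z [W n]]]] / [Z [W n]]]]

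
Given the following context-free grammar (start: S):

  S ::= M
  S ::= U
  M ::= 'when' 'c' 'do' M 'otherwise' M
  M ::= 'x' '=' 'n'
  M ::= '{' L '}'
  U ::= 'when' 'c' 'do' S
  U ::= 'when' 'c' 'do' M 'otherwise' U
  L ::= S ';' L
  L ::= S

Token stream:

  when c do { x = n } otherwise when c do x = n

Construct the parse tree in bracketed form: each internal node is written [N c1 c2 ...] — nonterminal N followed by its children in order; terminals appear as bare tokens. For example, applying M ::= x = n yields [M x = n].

S
U
when c do M otherwise U
when c do { L } otherwise U
when c do { S } otherwise U
when c do { M } otherwise U
when c do { x = n } otherwise U
when c do { x = n } otherwise when c do S
when c do { x = n } otherwise when c do M
when c do { x = n } otherwise when c do x = n

[S [U when c do [M { [L [S [M x = n]]] }] otherwise [U when c do [S [M x = n]]]]]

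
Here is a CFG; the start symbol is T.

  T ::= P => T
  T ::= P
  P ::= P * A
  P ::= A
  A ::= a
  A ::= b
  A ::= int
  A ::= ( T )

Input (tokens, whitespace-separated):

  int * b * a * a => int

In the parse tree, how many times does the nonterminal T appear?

2

[T [P [P [P [P [A int]] * [A b]] * [A a]] * [A a]] => [T [P [A int]]]]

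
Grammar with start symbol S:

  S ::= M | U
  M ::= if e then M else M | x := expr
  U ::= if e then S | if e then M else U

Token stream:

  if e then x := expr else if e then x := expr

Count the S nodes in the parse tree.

2

[S [U if e then [M x := expr] else [U if e then [S [M x := expr]]]]]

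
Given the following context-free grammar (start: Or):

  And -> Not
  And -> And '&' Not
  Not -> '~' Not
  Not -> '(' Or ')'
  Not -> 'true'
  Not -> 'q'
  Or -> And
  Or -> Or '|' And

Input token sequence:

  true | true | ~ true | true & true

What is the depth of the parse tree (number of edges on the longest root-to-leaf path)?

[Or [Or [Or [Or [And [Not true]]] | [And [Not true]]] | [And [Not ~ [Not true]]]] | [And [And [Not true]] & [Not true]]]

6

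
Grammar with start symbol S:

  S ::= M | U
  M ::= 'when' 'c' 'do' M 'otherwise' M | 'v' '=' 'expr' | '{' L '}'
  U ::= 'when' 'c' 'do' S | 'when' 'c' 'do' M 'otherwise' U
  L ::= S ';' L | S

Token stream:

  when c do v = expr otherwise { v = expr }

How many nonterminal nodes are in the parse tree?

[S [M when c do [M v = expr] otherwise [M { [L [S [M v = expr]]] }]]]

7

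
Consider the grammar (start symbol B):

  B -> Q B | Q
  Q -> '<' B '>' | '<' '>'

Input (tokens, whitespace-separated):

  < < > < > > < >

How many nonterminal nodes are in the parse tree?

8

[B [Q < [B [Q < >] [B [Q < >]]] >] [B [Q < >]]]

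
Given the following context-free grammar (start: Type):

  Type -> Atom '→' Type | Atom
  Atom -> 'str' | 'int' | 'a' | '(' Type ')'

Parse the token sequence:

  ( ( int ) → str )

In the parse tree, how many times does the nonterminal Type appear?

4

[Type [Atom ( [Type [Atom ( [Type [Atom int]] )] → [Type [Atom str]]] )]]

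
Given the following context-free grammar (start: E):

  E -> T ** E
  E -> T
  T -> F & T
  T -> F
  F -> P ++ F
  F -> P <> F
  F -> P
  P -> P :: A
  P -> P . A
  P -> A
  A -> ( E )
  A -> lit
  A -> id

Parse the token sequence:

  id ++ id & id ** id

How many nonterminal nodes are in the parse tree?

[E [T [F [P [A id]] ++ [F [P [A id]]]] & [T [F [P [A id]]]]] ** [E [T [F [P [A id]]]]]]

17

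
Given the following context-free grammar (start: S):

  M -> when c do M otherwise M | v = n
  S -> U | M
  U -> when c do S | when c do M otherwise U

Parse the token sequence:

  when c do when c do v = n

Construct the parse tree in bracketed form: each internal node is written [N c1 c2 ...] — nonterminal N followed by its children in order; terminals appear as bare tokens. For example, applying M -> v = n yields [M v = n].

[S [U when c do [S [U when c do [S [M v = n]]]]]]

S
U
when c do S
when c do U
when c do when c do S
when c do when c do M
when c do when c do v = n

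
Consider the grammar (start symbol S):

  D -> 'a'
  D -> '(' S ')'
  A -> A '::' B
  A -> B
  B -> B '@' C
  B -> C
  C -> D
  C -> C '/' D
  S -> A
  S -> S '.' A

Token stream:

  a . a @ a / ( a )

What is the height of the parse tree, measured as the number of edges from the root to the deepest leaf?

10

[S [S [A [B [C [D a]]]]] . [A [B [B [C [D a]]] @ [C [C [D a]] / [D ( [S [A [B [C [D a]]]]] )]]]]]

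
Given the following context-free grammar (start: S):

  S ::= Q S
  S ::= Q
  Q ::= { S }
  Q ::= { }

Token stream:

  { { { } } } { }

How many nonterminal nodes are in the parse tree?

8

[S [Q { [S [Q { [S [Q { }]] }]] }] [S [Q { }]]]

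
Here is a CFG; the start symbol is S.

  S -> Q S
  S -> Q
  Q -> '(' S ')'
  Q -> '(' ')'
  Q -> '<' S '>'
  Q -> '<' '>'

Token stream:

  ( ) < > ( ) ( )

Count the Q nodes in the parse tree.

[S [Q ( )] [S [Q < >] [S [Q ( )] [S [Q ( )]]]]]

4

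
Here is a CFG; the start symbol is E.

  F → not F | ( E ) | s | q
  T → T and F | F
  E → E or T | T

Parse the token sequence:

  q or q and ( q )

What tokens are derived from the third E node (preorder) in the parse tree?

q

[E [E [T [F q]]] or [T [T [F q]] and [F ( [E [T [F q]]] )]]]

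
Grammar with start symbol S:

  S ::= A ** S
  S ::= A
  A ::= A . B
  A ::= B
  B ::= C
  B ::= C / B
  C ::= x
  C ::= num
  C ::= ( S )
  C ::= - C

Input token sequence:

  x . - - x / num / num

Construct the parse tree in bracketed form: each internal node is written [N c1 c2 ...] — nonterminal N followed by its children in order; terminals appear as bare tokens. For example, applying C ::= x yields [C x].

[S [A [A [B [C x]]] . [B [C - [C - [C x]]] / [B [C num] / [B [C num]]]]]]

S
A
A . B
B . B
C . B
x . B
x . C / B
x . - C / B
x . - - C / B
x . - - x / B
x . - - x / C / B
x . - - x / num / B
x . - - x / num / C
x . - - x / num / num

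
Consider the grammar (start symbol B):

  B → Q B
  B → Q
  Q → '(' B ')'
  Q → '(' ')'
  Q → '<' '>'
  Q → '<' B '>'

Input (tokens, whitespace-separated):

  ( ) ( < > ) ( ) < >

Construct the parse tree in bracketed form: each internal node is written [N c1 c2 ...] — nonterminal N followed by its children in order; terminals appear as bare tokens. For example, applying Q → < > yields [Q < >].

B
Q B
( ) B
( ) Q B
( ) ( B ) B
( ) ( Q ) B
( ) ( < > ) B
( ) ( < > ) Q B
( ) ( < > ) ( ) B
( ) ( < > ) ( ) Q
( ) ( < > ) ( ) < >

[B [Q ( )] [B [Q ( [B [Q < >]] )] [B [Q ( )] [B [Q < >]]]]]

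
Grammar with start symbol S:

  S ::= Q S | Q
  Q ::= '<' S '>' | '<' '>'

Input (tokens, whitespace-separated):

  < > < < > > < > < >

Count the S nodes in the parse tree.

5

[S [Q < >] [S [Q < [S [Q < >]] >] [S [Q < >] [S [Q < >]]]]]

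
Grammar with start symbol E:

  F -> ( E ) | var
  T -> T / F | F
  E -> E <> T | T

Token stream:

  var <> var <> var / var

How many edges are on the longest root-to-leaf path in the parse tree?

[E [E [E [T [F var]]] <> [T [F var]]] <> [T [T [F var]] / [F var]]]

5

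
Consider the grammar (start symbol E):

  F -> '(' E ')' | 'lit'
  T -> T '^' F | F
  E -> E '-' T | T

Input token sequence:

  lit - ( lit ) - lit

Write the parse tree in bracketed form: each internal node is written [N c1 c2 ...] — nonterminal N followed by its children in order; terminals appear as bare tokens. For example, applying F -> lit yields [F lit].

[E [E [E [T [F lit]]] - [T [F ( [E [T [F lit]]] )]]] - [T [F lit]]]

E
E - T
E - T - T
T - T - T
F - T - T
lit - T - T
lit - F - T
lit - ( E ) - T
lit - ( T ) - T
lit - ( F ) - T
lit - ( lit ) - T
lit - ( lit ) - F
lit - ( lit ) - lit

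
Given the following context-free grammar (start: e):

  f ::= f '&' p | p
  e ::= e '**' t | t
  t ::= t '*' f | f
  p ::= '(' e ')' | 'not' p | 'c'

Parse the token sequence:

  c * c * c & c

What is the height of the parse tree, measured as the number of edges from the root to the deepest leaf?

6

[e [t [t [t [f [p c]]] * [f [p c]]] * [f [f [p c]] & [p c]]]]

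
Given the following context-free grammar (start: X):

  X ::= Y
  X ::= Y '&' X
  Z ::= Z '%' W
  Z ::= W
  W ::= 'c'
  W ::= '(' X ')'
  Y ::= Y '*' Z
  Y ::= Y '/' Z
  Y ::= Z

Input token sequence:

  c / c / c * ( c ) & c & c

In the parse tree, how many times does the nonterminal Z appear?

7

[X [Y [Y [Y [Y [Z [W c]]] / [Z [W c]]] / [Z [W c]]] * [Z [W ( [X [Y [Z [W c]]]] )]]] & [X [Y [Z [W c]]] & [X [Y [Z [W c]]]]]]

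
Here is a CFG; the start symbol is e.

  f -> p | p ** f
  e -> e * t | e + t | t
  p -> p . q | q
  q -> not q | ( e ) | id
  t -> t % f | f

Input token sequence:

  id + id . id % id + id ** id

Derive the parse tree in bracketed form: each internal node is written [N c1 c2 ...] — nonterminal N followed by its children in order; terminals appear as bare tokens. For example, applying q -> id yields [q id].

[e [e [e [t [f [p [q id]]]]] + [t [t [f [p [p [q id]] . [q id]]]] % [f [p [q id]]]]] + [t [f [p [q id]] ** [f [p [q id]]]]]]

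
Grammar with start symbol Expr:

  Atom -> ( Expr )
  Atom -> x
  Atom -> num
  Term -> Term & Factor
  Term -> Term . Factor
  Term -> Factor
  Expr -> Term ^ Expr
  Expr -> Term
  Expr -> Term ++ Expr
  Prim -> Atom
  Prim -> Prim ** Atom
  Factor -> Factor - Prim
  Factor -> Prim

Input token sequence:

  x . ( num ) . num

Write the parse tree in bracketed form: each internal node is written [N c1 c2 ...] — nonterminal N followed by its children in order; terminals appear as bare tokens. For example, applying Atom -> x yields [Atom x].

Expr
Term
Term . Factor
Term . Factor . Factor
Factor . Factor . Factor
Prim . Factor . Factor
Atom . Factor . Factor
x . Factor . Factor
x . Prim . Factor
x . Atom . Factor
x . ( Expr ) . Factor
x . ( Term ) . Factor
x . ( Factor ) . Factor
x . ( Prim ) . Factor
x . ( Atom ) . Factor
x . ( num ) . Factor
x . ( num ) . Prim
x . ( num ) . Atom
x . ( num ) . num

[Expr [Term [Term [Term [Factor [Prim [Atom x]]]] . [Factor [Prim [Atom ( [Expr [Term [Factor [Prim [Atom num]]]]] )]]]] . [Factor [Prim [Atom num]]]]]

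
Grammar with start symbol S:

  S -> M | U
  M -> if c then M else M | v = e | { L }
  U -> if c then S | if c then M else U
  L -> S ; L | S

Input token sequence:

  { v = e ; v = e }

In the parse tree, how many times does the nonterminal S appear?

[S [M { [L [S [M v = e]] ; [L [S [M v = e]]]] }]]

3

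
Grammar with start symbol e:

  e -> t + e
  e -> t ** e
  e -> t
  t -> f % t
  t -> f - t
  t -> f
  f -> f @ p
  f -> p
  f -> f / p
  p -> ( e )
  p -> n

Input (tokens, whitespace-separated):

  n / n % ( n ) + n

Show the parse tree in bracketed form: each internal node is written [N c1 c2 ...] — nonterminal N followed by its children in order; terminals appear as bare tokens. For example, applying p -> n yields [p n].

[e [t [f [f [p n]] / [p n]] % [t [f [p ( [e [t [f [p n]]]] )]]]] + [e [t [f [p n]]]]]

e
t + e
f % t + e
f / p % t + e
p / p % t + e
n / p % t + e
n / n % t + e
n / n % f + e
n / n % p + e
n / n % ( e ) + e
n / n % ( t ) + e
n / n % ( f ) + e
n / n % ( p ) + e
n / n % ( n ) + e
n / n % ( n ) + t
n / n % ( n ) + f
n / n % ( n ) + p
n / n % ( n ) + n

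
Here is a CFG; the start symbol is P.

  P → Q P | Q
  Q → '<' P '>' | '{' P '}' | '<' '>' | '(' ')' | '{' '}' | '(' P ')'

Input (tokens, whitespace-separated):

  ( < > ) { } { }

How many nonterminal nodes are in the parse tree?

[P [Q ( [P [Q < >]] )] [P [Q { }] [P [Q { }]]]]

8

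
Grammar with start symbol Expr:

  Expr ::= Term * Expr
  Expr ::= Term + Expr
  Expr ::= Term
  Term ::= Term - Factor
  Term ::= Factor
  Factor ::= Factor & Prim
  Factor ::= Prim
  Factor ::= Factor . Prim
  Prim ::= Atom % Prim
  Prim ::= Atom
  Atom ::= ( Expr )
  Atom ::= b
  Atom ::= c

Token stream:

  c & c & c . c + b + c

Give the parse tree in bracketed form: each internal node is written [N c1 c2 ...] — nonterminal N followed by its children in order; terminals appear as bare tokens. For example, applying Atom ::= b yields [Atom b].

[Expr [Term [Factor [Factor [Factor [Factor [Prim [Atom c]]] & [Prim [Atom c]]] & [Prim [Atom c]]] . [Prim [Atom c]]]] + [Expr [Term [Factor [Prim [Atom b]]]] + [Expr [Term [Factor [Prim [Atom c]]]]]]]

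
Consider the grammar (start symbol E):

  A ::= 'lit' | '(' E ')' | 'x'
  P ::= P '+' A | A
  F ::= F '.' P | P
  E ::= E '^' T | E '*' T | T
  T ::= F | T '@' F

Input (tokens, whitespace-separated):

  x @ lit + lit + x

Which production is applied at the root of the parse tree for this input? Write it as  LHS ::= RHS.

[E [T [T [F [P [A x]]]] @ [F [P [P [P [A lit]] + [A lit]] + [A x]]]]]

E ::= T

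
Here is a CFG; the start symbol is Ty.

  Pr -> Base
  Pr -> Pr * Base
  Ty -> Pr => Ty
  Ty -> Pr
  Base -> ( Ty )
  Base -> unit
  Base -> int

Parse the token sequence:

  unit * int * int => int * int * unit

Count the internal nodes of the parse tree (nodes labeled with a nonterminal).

14

[Ty [Pr [Pr [Pr [Base unit]] * [Base int]] * [Base int]] => [Ty [Pr [Pr [Pr [Base int]] * [Base int]] * [Base unit]]]]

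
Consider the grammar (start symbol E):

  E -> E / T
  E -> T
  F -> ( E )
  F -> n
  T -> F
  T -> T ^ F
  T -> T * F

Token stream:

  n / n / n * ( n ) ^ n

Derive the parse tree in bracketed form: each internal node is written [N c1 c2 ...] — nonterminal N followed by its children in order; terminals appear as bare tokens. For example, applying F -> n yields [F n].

E
E / T
E / T / T
T / T / T
F / T / T
n / T / T
n / F / T
n / n / T
n / n / T ^ F
n / n / T * F ^ F
n / n / F * F ^ F
n / n / n * F ^ F
n / n / n * ( E ) ^ F
n / n / n * ( T ) ^ F
n / n / n * ( F ) ^ F
n / n / n * ( n ) ^ F
n / n / n * ( n ) ^ n

[E [E [E [T [F n]]] / [T [F n]]] / [T [T [T [F n]] * [F ( [E [T [F n]]] )]] ^ [F n]]]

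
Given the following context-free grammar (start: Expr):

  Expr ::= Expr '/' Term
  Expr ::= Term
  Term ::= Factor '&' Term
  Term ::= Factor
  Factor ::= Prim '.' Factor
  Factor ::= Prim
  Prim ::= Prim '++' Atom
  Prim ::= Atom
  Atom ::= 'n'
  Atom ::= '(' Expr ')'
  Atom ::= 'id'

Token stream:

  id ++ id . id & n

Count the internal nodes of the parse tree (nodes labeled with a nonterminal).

14

[Expr [Term [Factor [Prim [Prim [Atom id]] ++ [Atom id]] . [Factor [Prim [Atom id]]]] & [Term [Factor [Prim [Atom n]]]]]]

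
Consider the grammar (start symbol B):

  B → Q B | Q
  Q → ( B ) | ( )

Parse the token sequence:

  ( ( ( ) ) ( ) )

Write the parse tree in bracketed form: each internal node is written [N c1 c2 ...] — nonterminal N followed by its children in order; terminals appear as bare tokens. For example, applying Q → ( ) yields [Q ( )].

[B [Q ( [B [Q ( [B [Q ( )]] )] [B [Q ( )]]] )]]

B
Q
( B )
( Q B )
( ( B ) B )
( ( Q ) B )
( ( ( ) ) B )
( ( ( ) ) Q )
( ( ( ) ) ( ) )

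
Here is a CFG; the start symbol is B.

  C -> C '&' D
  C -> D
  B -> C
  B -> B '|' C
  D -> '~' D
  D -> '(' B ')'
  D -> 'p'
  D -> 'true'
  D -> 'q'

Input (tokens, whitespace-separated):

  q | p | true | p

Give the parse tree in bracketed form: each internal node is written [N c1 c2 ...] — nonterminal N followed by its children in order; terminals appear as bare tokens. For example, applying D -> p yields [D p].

B
B | C
B | C | C
B | C | C | C
C | C | C | C
D | C | C | C
q | C | C | C
q | D | C | C
q | p | C | C
q | p | D | C
q | p | true | C
q | p | true | D
q | p | true | p

[B [B [B [B [C [D q]]] | [C [D p]]] | [C [D true]]] | [C [D p]]]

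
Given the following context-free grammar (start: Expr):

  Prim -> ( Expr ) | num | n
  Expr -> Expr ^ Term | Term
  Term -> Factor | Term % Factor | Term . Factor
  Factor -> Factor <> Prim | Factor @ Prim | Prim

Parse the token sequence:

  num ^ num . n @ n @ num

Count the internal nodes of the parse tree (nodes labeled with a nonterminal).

15

[Expr [Expr [Term [Factor [Prim num]]]] ^ [Term [Term [Factor [Prim num]]] . [Factor [Factor [Factor [Prim n]] @ [Prim n]] @ [Prim num]]]]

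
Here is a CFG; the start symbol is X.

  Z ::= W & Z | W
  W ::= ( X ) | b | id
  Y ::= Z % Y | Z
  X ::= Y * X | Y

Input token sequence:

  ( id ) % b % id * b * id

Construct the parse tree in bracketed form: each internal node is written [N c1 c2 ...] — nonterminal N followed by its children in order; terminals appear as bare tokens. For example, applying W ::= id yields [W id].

X
Y * X
Z % Y * X
W % Y * X
( X ) % Y * X
( Y ) % Y * X
( Z ) % Y * X
( W ) % Y * X
( id ) % Y * X
( id ) % Z % Y * X
( id ) % W % Y * X
( id ) % b % Y * X
( id ) % b % Z * X
( id ) % b % W * X
( id ) % b % id * X
( id ) % b % id * Y * X
( id ) % b % id * Z * X
( id ) % b % id * W * X
( id ) % b % id * b * X
( id ) % b % id * b * Y
( id ) % b % id * b * Z
( id ) % b % id * b * W
( id ) % b % id * b * id

[X [Y [Z [W ( [X [Y [Z [W id]]]] )]] % [Y [Z [W b]] % [Y [Z [W id]]]]] * [X [Y [Z [W b]]] * [X [Y [Z [W id]]]]]]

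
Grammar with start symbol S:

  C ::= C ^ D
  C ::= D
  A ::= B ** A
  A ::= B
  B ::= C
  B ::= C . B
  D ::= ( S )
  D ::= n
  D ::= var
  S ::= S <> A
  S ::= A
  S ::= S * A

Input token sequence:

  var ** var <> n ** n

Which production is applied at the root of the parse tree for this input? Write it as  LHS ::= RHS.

[S [S [A [B [C [D var]]] ** [A [B [C [D var]]]]]] <> [A [B [C [D n]]] ** [A [B [C [D n]]]]]]

S ::= S <> A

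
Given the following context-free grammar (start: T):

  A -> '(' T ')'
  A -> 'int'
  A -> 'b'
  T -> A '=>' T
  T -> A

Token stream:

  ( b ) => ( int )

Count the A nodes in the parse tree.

4

[T [A ( [T [A b]] )] => [T [A ( [T [A int]] )]]]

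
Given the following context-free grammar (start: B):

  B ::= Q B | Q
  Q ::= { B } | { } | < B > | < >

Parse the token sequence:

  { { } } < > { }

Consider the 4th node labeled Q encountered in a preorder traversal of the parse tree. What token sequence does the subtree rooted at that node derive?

[B [Q { [B [Q { }]] }] [B [Q < >] [B [Q { }]]]]

{ }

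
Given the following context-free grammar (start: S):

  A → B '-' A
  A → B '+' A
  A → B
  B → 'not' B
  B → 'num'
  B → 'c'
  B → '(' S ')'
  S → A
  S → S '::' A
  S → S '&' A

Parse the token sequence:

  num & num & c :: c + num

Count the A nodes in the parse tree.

[S [S [S [S [A [B num]]] & [A [B num]]] & [A [B c]]] :: [A [B c] + [A [B num]]]]

5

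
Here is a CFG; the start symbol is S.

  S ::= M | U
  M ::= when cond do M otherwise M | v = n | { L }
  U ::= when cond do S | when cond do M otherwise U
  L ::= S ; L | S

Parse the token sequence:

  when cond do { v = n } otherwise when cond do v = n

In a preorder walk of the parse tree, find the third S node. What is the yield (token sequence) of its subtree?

[S [U when cond do [M { [L [S [M v = n]]] }] otherwise [U when cond do [S [M v = n]]]]]

v = n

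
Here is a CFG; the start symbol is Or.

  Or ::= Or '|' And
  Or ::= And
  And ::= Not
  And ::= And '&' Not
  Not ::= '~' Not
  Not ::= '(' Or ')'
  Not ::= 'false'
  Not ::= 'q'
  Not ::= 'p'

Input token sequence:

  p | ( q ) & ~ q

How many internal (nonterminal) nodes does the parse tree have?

12

[Or [Or [And [Not p]]] | [And [And [Not ( [Or [And [Not q]]] )]] & [Not ~ [Not q]]]]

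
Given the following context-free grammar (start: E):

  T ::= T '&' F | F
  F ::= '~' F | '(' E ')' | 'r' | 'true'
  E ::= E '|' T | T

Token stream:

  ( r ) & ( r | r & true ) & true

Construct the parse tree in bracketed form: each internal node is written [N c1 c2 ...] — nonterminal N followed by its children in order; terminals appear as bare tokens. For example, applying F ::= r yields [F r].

E
T
T & F
T & F & F
F & F & F
( E ) & F & F
( T ) & F & F
( F ) & F & F
( r ) & F & F
( r ) & ( E ) & F
( r ) & ( E | T ) & F
( r ) & ( T | T ) & F
( r ) & ( F | T ) & F
( r ) & ( r | T ) & F
( r ) & ( r | T & F ) & F
( r ) & ( r | F & F ) & F
( r ) & ( r | r & F ) & F
( r ) & ( r | r & true ) & F
( r ) & ( r | r & true ) & true

[E [T [T [T [F ( [E [T [F r]]] )]] & [F ( [E [E [T [F r]]] | [T [T [F r]] & [F true]]] )]] & [F true]]]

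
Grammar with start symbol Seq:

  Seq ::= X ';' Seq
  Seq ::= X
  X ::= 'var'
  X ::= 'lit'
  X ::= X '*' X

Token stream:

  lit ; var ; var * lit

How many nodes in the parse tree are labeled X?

[Seq [X lit] ; [Seq [X var] ; [Seq [X [X var] * [X lit]]]]]

5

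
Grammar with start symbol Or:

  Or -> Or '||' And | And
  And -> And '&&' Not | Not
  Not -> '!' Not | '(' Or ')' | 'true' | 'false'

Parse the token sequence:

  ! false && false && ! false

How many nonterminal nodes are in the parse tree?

[Or [And [And [And [Not ! [Not false]]] && [Not false]] && [Not ! [Not false]]]]

9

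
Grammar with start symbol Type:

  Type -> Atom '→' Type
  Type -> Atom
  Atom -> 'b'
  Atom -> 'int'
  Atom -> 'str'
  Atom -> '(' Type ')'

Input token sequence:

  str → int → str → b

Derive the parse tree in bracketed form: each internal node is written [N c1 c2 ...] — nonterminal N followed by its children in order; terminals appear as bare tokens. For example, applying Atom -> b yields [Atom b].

[Type [Atom str] → [Type [Atom int] → [Type [Atom str] → [Type [Atom b]]]]]

Type
Atom → Type
str → Type
str → Atom → Type
str → int → Type
str → int → Atom → Type
str → int → str → Type
str → int → str → Atom
str → int → str → b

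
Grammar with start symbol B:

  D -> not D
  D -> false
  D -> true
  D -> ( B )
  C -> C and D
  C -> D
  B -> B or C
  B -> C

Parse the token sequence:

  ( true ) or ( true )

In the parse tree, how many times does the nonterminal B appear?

[B [B [C [D ( [B [C [D true]]] )]]] or [C [D ( [B [C [D true]]] )]]]

4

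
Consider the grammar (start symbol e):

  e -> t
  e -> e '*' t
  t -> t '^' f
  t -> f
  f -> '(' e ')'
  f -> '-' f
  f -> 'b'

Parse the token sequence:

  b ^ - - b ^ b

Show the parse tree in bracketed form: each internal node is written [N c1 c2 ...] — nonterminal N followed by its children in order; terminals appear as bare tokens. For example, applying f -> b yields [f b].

[e [t [t [t [f b]] ^ [f - [f - [f b]]]] ^ [f b]]]

e
t
t ^ f
t ^ f ^ f
f ^ f ^ f
b ^ f ^ f
b ^ - f ^ f
b ^ - - f ^ f
b ^ - - b ^ f
b ^ - - b ^ b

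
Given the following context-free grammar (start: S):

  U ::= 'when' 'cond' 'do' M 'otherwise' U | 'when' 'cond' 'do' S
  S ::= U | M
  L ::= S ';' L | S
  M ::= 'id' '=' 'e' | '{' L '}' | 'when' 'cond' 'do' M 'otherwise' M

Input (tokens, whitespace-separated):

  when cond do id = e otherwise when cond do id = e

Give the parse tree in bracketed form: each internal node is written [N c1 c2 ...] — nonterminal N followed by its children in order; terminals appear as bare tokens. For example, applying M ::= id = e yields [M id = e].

S
U
when cond do M otherwise U
when cond do id = e otherwise U
when cond do id = e otherwise when cond do S
when cond do id = e otherwise when cond do M
when cond do id = e otherwise when cond do id = e

[S [U when cond do [M id = e] otherwise [U when cond do [S [M id = e]]]]]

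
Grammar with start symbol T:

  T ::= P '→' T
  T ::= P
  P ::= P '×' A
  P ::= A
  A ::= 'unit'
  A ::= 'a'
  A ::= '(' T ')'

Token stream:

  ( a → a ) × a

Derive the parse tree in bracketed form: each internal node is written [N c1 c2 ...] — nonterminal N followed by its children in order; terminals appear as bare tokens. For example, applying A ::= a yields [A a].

T
P
P × A
A × A
( T ) × A
( P → T ) × A
( A → T ) × A
( a → T ) × A
( a → P ) × A
( a → A ) × A
( a → a ) × A
( a → a ) × a

[T [P [P [A ( [T [P [A a]] → [T [P [A a]]]] )]] × [A a]]]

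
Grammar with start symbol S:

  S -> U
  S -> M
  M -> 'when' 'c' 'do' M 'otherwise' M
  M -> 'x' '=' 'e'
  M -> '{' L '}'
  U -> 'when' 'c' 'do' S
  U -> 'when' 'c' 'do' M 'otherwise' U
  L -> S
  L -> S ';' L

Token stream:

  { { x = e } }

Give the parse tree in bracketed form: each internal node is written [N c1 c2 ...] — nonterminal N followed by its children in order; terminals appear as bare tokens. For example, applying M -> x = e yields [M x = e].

[S [M { [L [S [M { [L [S [M x = e]]] }]]] }]]

S
M
{ L }
{ S }
{ M }
{ { L } }
{ { S } }
{ { M } }
{ { x = e } }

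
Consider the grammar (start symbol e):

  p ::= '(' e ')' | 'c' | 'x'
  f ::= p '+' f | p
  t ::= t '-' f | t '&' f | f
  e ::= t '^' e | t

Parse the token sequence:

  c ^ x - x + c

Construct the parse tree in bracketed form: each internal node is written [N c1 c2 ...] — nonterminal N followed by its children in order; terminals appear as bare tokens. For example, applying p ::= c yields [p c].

e
t ^ e
f ^ e
p ^ e
c ^ e
c ^ t
c ^ t - f
c ^ f - f
c ^ p - f
c ^ x - f
c ^ x - p + f
c ^ x - x + f
c ^ x - x + p
c ^ x - x + c

[e [t [f [p c]]] ^ [e [t [t [f [p x]]] - [f [p x] + [f [p c]]]]]]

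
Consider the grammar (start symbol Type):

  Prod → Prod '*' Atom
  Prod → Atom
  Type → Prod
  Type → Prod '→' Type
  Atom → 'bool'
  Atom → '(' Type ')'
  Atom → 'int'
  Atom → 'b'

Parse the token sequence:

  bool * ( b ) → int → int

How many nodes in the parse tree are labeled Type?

4

[Type [Prod [Prod [Atom bool]] * [Atom ( [Type [Prod [Atom b]]] )]] → [Type [Prod [Atom int]] → [Type [Prod [Atom int]]]]]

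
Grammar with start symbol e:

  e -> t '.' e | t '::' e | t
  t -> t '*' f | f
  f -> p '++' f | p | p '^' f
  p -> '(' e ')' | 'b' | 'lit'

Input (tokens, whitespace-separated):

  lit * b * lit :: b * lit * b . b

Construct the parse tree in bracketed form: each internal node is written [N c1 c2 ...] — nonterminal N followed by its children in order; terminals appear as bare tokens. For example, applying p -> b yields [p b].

[e [t [t [t [f [p lit]]] * [f [p b]]] * [f [p lit]]] :: [e [t [t [t [f [p b]]] * [f [p lit]]] * [f [p b]]] . [e [t [f [p b]]]]]]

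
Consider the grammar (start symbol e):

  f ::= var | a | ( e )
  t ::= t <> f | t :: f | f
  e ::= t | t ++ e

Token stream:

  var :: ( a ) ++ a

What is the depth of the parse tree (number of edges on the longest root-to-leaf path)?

[e [t [t [f var]] :: [f ( [e [t [f a]]] )]] ++ [e [t [f a]]]]

6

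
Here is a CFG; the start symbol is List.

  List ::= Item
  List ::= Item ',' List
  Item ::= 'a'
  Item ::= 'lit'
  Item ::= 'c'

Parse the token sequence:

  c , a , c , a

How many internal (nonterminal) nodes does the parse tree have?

8

[List [Item c] , [List [Item a] , [List [Item c] , [List [Item a]]]]]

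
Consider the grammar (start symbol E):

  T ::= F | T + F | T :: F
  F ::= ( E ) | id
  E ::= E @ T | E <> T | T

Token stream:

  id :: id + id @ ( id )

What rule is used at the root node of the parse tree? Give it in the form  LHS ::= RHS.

[E [E [T [T [T [F id]] :: [F id]] + [F id]]] @ [T [F ( [E [T [F id]]] )]]]

E ::= E @ T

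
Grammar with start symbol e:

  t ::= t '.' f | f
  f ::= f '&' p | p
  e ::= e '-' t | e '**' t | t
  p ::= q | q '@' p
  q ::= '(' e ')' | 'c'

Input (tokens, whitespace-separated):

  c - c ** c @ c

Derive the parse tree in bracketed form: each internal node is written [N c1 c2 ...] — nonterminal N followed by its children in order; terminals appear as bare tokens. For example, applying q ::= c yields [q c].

[e [e [e [t [f [p [q c]]]]] - [t [f [p [q c]]]]] ** [t [f [p [q c] @ [p [q c]]]]]]

e
e ** t
e - t ** t
t - t ** t
f - t ** t
p - t ** t
q - t ** t
c - t ** t
c - f ** t
c - p ** t
c - q ** t
c - c ** t
c - c ** f
c - c ** p
c - c ** q @ p
c - c ** c @ p
c - c ** c @ q
c - c ** c @ c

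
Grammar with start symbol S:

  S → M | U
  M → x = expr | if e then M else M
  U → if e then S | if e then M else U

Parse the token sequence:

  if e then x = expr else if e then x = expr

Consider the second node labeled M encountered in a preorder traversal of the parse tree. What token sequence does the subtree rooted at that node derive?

[S [U if e then [M x = expr] else [U if e then [S [M x = expr]]]]]

x = expr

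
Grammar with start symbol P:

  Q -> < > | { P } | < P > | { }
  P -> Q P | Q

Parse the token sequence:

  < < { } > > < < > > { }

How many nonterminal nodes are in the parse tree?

[P [Q < [P [Q < [P [Q { }]] >]] >] [P [Q < [P [Q < >]] >] [P [Q { }]]]]

12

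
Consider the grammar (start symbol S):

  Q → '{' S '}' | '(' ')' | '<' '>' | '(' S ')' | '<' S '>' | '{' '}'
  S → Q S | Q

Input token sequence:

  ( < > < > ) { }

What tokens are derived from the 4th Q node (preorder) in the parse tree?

[S [Q ( [S [Q < >] [S [Q < >]]] )] [S [Q { }]]]

{ }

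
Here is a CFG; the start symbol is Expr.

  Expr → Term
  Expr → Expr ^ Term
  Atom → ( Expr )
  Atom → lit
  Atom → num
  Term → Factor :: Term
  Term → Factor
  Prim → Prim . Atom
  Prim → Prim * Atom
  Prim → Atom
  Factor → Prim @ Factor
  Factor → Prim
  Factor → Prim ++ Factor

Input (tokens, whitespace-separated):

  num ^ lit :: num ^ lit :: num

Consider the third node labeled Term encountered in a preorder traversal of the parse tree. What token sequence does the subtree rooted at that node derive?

[Expr [Expr [Expr [Term [Factor [Prim [Atom num]]]]] ^ [Term [Factor [Prim [Atom lit]]] :: [Term [Factor [Prim [Atom num]]]]]] ^ [Term [Factor [Prim [Atom lit]]] :: [Term [Factor [Prim [Atom num]]]]]]

num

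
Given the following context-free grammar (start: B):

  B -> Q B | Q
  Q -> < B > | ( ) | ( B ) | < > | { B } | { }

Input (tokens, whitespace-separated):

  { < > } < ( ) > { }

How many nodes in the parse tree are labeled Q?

5

[B [Q { [B [Q < >]] }] [B [Q < [B [Q ( )]] >] [B [Q { }]]]]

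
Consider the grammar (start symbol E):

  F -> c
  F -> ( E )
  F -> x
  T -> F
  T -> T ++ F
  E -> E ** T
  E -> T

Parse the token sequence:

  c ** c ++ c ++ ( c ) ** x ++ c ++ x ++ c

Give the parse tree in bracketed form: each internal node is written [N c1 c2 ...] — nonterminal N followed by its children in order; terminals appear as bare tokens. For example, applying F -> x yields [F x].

E
E ** T
E ** T ** T
T ** T ** T
F ** T ** T
c ** T ** T
c ** T ++ F ** T
c ** T ++ F ++ F ** T
c ** F ++ F ++ F ** T
c ** c ++ F ++ F ** T
c ** c ++ c ++ F ** T
c ** c ++ c ++ ( E ) ** T
c ** c ++ c ++ ( T ) ** T
c ** c ++ c ++ ( F ) ** T
c ** c ++ c ++ ( c ) ** T
c ** c ++ c ++ ( c ) ** T ++ F
c ** c ++ c ++ ( c ) ** T ++ F ++ F
c ** c ++ c ++ ( c ) ** T ++ F ++ F ++ F
c ** c ++ c ++ ( c ) ** F ++ F ++ F ++ F
c ** c ++ c ++ ( c ) ** x ++ F ++ F ++ F
c ** c ++ c ++ ( c ) ** x ++ c ++ F ++ F
c ** c ++ c ++ ( c ) ** x ++ c ++ x ++ F
c ** c ++ c ++ ( c ) ** x ++ c ++ x ++ c

[E [E [E [T [F c]]] ** [T [T [T [F c]] ++ [F c]] ++ [F ( [E [T [F c]]] )]]] ** [T [T [T [T [F x]] ++ [F c]] ++ [F x]] ++ [F c]]]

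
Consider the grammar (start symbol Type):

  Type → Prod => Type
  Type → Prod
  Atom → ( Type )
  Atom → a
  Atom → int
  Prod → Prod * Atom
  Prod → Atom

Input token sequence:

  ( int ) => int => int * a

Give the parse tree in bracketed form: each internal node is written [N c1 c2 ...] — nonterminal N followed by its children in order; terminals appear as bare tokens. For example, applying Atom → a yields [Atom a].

Type
Prod => Type
Atom => Type
( Type ) => Type
( Prod ) => Type
( Atom ) => Type
( int ) => Type
( int ) => Prod => Type
( int ) => Atom => Type
( int ) => int => Type
( int ) => int => Prod
( int ) => int => Prod * Atom
( int ) => int => Atom * Atom
( int ) => int => int * Atom
( int ) => int => int * a

[Type [Prod [Atom ( [Type [Prod [Atom int]]] )]] => [Type [Prod [Atom int]] => [Type [Prod [Prod [Atom int]] * [Atom a]]]]]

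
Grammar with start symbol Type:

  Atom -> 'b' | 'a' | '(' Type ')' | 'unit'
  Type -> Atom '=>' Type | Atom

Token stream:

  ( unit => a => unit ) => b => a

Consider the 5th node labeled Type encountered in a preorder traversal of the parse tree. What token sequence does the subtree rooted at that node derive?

[Type [Atom ( [Type [Atom unit] => [Type [Atom a] => [Type [Atom unit]]]] )] => [Type [Atom b] => [Type [Atom a]]]]

b => a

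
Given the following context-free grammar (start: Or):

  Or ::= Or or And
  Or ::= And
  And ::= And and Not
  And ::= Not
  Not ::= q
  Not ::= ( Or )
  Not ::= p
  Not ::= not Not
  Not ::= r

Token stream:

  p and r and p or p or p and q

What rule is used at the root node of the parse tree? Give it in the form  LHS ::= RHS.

[Or [Or [Or [And [And [And [Not p]] and [Not r]] and [Not p]]] or [And [Not p]]] or [And [And [Not p]] and [Not q]]]

Or ::= Or or And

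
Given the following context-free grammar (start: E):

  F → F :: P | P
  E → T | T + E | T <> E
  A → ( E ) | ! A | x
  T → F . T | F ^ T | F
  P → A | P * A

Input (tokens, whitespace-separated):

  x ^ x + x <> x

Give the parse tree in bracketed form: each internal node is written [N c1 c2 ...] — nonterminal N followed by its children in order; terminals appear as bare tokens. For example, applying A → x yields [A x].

[E [T [F [P [A x]]] ^ [T [F [P [A x]]]]] + [E [T [F [P [A x]]]] <> [E [T [F [P [A x]]]]]]]

E
T + E
F ^ T + E
P ^ T + E
A ^ T + E
x ^ T + E
x ^ F + E
x ^ P + E
x ^ A + E
x ^ x + E
x ^ x + T <> E
x ^ x + F <> E
x ^ x + P <> E
x ^ x + A <> E
x ^ x + x <> E
x ^ x + x <> T
x ^ x + x <> F
x ^ x + x <> P
x ^ x + x <> A
x ^ x + x <> x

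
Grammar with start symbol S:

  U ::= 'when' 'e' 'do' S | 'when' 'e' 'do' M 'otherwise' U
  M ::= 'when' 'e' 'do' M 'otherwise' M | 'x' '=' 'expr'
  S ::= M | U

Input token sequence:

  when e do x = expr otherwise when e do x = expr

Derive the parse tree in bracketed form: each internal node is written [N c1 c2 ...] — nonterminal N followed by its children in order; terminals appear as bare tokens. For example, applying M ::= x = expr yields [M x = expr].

S
U
when e do M otherwise U
when e do x = expr otherwise U
when e do x = expr otherwise when e do S
when e do x = expr otherwise when e do M
when e do x = expr otherwise when e do x = expr

[S [U when e do [M x = expr] otherwise [U when e do [S [M x = expr]]]]]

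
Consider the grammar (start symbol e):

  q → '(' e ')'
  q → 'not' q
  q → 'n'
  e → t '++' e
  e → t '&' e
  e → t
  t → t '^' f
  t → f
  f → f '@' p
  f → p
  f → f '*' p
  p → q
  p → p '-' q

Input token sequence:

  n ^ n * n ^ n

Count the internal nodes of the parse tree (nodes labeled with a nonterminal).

16

[e [t [t [t [f [p [q n]]]] ^ [f [f [p [q n]]] * [p [q n]]]] ^ [f [p [q n]]]]]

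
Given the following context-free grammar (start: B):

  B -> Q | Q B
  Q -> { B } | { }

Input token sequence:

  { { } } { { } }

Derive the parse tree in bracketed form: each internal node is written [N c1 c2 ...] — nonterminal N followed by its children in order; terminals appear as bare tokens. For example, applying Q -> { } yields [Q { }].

[B [Q { [B [Q { }]] }] [B [Q { [B [Q { }]] }]]]

B
Q B
{ B } B
{ Q } B
{ { } } B
{ { } } Q
{ { } } { B }
{ { } } { Q }
{ { } } { { } }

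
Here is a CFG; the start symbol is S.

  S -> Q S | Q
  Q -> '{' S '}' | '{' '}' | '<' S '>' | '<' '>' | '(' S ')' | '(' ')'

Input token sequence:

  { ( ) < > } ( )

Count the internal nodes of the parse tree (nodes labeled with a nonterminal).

8

[S [Q { [S [Q ( )] [S [Q < >]]] }] [S [Q ( )]]]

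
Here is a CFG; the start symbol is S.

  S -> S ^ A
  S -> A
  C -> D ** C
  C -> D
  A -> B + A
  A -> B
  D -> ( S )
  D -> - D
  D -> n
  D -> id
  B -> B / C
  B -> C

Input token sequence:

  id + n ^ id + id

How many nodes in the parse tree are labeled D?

[S [S [A [B [C [D id]]] + [A [B [C [D n]]]]]] ^ [A [B [C [D id]]] + [A [B [C [D id]]]]]]

4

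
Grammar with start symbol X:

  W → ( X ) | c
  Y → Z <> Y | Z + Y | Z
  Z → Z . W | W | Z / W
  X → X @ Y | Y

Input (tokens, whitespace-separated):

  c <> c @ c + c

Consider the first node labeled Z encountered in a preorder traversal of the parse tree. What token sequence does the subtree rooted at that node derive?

[X [X [Y [Z [W c]] <> [Y [Z [W c]]]]] @ [Y [Z [W c]] + [Y [Z [W c]]]]]

c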